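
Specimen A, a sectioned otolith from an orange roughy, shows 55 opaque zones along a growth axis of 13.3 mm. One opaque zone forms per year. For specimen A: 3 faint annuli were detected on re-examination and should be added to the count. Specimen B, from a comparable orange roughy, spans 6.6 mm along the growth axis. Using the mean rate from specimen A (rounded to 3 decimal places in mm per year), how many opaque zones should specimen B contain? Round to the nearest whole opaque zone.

29 opaque zones

Specimen A: correcting the raw count gives 55 + 3 = 58 true opaque zones.
A: 13.3 mm over 58 years gives 13.3 / 58 ≈ 0.229 mm per year.
B spans 6.6 / 0.229 = 28.82 years ≈ 29 opaque zones.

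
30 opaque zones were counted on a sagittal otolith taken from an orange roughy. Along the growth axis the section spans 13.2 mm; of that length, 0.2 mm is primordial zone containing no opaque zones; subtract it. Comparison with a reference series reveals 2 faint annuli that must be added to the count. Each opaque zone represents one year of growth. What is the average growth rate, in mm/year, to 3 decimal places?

0.406 mm/year

True opaque zone count = 30 + 2 = 32.
The growth record spans 13.2 − 0.2 = 13.0 mm.
Mean rate = 13.0 mm / 32 years ≈ 0.406 mm/year.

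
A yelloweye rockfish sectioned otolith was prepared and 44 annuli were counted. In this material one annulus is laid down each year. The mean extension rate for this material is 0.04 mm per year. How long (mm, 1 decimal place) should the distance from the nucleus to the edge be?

1.8 mm

44 years of growth are recorded.
Length ≈ 0.04 × 44 = 1.8 mm.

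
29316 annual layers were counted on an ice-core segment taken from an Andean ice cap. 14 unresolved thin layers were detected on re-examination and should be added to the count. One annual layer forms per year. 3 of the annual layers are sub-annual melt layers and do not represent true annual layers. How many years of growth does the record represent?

29327 yr

Correcting the raw count gives 29316 − 3 + 14 = 29327 true annual layers.
With a one-to-one annual layer periodicity this is 29327 years.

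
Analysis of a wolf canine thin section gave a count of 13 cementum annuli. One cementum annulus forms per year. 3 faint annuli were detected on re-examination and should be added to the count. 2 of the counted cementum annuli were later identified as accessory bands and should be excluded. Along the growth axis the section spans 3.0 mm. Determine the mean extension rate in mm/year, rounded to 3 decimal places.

After corrections the count is 13 − 2 + 3 = 14 cementum annuli.
3.0 mm over 14 years gives 3.0 / 14 ≈ 0.214 mm/year.

0.214 mm/year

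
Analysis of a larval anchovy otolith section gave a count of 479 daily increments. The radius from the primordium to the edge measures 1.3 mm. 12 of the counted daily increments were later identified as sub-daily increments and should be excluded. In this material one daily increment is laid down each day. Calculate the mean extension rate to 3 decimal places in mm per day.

Adjusted count: 479 − 12 = 467 daily increments.
Extension rate ≈ 1.3 / 467 = 0.003 mm per day.

0.003 mm per day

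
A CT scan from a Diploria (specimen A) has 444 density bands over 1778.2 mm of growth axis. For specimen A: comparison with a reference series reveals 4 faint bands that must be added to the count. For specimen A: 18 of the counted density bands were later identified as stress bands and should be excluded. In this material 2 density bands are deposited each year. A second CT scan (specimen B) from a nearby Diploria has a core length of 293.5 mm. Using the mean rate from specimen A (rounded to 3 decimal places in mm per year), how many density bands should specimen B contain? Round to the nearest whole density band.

Specimen A: correcting the raw count gives 444 − 18 + 4 = 430 true density bands.
Specimen A: dividing by 2 density bands per year: 430 / 2 = 215 years.
A: Mean rate = 1778.2 mm / 215 years ≈ 8.271 mm per year.
Specimen B: 293.5 mm / 8.271 mm per year = 35.49 years; at 2 density bands per year that is 35.49 × 2 ≈ 71 density bands.

71 density bands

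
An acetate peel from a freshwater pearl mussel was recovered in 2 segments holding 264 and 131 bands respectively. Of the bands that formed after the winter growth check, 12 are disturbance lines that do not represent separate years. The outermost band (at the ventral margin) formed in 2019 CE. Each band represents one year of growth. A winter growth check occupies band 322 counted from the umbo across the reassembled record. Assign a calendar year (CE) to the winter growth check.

1958 CE

Total bands = 264 + 131 = 395.
The winter growth check sits at band 322 from the umbo, so 395 − 322 = 73 bands formed after it.
Excluding 12 false bands: 73 − 12 = 61.
Counting back 61 years from 2019 CE places the winter growth check in 2019 − 61 = 1958 CE.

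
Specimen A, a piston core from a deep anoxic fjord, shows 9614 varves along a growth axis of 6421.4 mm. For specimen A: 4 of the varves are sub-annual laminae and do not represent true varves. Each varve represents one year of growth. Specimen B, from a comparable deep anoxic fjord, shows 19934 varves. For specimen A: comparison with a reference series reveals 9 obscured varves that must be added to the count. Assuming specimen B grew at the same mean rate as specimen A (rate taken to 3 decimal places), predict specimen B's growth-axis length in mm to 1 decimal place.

13315.9 mm

Specimen A: adjusted count: 9614 − 4 + 9 = 9619 varves.
A: Mean rate = 6421.4 mm / 9619 years ≈ 0.668 mm per year.
Length of B = 0.668 × 19934 = 13315.9 mm.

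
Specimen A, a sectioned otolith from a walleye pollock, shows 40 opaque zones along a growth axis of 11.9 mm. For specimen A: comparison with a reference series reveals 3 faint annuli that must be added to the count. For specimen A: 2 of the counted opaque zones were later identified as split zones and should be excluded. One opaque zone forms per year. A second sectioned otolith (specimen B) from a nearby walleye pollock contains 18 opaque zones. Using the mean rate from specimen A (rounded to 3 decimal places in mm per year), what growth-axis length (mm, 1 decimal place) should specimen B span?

Specimen A: correcting the raw count gives 40 − 2 + 3 = 41 true opaque zones.
A: Mean rate = 11.9 mm / 41 years ≈ 0.290 mm/year.
B's length ≈ 0.290 × 18 = 5.2 mm.

5.2 mm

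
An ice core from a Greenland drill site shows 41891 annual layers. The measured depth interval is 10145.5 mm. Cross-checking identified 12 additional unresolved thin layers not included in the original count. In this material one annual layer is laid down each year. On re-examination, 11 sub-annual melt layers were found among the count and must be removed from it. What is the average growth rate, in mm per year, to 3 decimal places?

True annual layer count = 41891 − 11 + 12 = 41892.
Extension rate ≈ 10145.5 / 41892 = 0.242 mm per year.

0.242 mm per year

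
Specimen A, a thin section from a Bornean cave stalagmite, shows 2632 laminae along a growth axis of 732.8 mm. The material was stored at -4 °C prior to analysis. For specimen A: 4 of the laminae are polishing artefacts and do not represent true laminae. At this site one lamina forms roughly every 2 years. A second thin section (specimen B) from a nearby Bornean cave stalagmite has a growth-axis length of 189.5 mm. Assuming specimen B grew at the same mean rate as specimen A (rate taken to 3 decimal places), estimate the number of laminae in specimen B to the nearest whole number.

682 laminae

Specimen A: adjusted count: 2632 − 4 = 2628 laminae.
Specimen A: multiplying by 2 years per lamina: 2628 × 2 = 5256 years.
A: Extension rate ≈ 732.8 / 5256 = 0.139 mm per year.
B spans 189.5 / 0.139 = 1363.31 years; at 2 years per lamina that is 1363.31 / 2 ≈ 682 laminae.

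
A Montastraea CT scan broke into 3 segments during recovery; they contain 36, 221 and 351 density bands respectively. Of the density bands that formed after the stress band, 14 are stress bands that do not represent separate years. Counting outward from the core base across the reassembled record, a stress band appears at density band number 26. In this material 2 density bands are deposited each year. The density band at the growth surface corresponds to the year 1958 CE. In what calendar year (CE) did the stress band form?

Total density bands = 36 + 221 + 351 = 608.
The stress band sits at density band 26 from the core base, so 608 − 26 = 582 density bands formed after it.
Excluding 14 false density bands: 582 − 14 = 568.
Dividing by 2 density bands per year: 568 / 2 = 284 years.
Counting back 284 years from 1958 CE places the stress band in 1958 − 284 = 1674 CE.

1674 CE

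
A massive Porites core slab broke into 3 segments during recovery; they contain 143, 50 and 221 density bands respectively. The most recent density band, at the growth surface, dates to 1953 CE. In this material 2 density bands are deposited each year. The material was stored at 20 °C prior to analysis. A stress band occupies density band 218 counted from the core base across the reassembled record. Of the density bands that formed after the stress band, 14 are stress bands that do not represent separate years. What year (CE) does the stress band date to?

Total density bands = 143 + 50 + 221 = 414.
414 − 218 = 196 density bands lie beyond the stress band toward the growth surface.
Removing the 14 false density bands leaves 196 − 14 = 182 true density bands beyond the stress band.
With 2 density bands per year, 182 / 2 = 91 years.
Counting back 91 years from 1953 CE places the stress band in 1953 − 91 = 1862 CE.

1862 CE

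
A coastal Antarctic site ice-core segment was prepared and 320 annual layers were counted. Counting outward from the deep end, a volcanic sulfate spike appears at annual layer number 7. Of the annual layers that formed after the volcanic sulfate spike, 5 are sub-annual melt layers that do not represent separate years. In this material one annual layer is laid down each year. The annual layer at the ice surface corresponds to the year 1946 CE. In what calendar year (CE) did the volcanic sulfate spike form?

320 − 7 = 313 annual layers lie beyond the volcanic sulfate spike toward the ice surface.
Removing the 5 false annual layers leaves 313 − 5 = 308 true annual layers beyond the volcanic sulfate spike.
The annual layer at the ice surface is 1946 CE, so the volcanic sulfate spike dates to 1946 − 308 = 1638 CE.

1638 CE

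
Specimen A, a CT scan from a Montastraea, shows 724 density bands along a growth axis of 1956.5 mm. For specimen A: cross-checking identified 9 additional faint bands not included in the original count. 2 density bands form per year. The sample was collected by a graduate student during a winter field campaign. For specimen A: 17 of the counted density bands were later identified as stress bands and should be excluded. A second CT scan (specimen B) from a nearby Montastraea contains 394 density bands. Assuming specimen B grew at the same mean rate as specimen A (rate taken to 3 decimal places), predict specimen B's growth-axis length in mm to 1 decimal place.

1076.6 mm

Specimen A: after corrections the count is 724 − 17 + 9 = 716 density bands.
Specimen A: with 2 density bands per year, 716 / 2 = 358 years.
A: Mean rate = 1956.5 mm / 358 years ≈ 5.465 mm/year.
Specimen B: 394 density bands at 2 per year is 394 / 2 = 197 years. Length of B = 5.465 × 197 = 1076.6 mm.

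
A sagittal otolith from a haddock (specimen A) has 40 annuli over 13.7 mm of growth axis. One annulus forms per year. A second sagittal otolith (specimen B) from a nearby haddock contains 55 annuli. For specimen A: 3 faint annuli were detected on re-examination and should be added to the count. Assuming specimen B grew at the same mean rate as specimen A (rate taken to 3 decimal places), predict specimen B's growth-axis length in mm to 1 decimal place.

Specimen A: correcting the raw count gives 40 + 3 = 43 true annuli.
A: Mean rate = 13.7 mm / 43 years ≈ 0.319 mm/yr.
For B, 0.319 mm/year × 55 years = 17.5 mm.

17.5 mm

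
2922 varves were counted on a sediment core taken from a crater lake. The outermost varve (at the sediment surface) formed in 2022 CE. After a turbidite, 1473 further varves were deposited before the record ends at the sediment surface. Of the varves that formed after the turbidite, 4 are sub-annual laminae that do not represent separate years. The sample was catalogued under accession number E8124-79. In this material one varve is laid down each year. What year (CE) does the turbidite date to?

553 CE

There are 1473 varves younger than the turbidite.
Removing the 4 false varves leaves 1473 − 4 = 1469 true varves beyond the turbidite.
2022 − 1469 = 553 CE.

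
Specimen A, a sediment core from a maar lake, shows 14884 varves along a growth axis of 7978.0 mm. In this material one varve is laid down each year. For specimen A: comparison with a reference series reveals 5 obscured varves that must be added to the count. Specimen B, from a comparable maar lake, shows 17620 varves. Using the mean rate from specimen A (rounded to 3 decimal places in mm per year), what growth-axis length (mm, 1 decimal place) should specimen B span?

Specimen A: correcting the raw count gives 14884 + 5 = 14889 true varves.
A: Extension rate ≈ 7978.0 / 14889 = 0.536 mm per year.
Length of B = 0.536 × 17620 = 9444.3 mm.

9444.3 mm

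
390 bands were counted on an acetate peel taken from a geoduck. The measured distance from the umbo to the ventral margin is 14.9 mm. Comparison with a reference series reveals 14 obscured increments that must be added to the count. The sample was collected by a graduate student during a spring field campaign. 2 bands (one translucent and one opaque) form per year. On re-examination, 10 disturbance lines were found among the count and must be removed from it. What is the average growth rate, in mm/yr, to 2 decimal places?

True band count = 390 − 10 + 14 = 394.
Dividing by 2 bands per year: 394 / 2 = 197 years.
Mean rate = 14.9 mm / 197 years ≈ 0.08 mm/yr.

0.08 mm/yr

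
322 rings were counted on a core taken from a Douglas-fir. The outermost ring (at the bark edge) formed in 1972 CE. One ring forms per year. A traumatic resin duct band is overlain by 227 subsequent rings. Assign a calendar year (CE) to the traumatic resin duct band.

1745 CE

227 rings post-date the traumatic resin duct band.
1972 − 227 = 1745 CE.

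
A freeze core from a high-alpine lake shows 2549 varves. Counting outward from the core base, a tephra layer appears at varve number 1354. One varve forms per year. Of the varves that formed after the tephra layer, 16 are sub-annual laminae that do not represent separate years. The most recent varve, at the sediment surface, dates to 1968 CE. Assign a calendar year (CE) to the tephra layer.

The tephra layer sits at varve 1354 from the core base, so 2549 − 1354 = 1195 varves formed after it.
1195 − 16 false = 1179 true varves after the tephra layer.
The varve at the sediment surface is 1968 CE, so the tephra layer dates to 1968 − 1179 = 789 CE.

789 CE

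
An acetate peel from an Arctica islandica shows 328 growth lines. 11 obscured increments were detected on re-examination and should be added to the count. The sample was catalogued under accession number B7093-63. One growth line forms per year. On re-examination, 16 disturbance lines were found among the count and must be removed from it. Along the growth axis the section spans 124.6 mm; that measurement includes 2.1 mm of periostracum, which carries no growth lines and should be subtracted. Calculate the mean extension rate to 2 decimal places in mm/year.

0.38 mm/year

After corrections the count is 328 − 16 + 11 = 323 growth lines.
The growth record spans 124.6 − 2.1 = 122.5 mm.
122.5 mm over 323 years gives 122.5 / 323 ≈ 0.38 mm/year.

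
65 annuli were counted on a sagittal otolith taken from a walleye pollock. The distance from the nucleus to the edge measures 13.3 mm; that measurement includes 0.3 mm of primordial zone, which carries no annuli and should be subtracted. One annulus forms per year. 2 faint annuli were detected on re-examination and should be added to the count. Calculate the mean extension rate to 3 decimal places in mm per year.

0.194 mm per year

Correcting the raw count gives 65 + 2 = 67 true annuli.
Removing the 0.3 mm offcut leaves 13.3 − 0.3 = 13.0 mm.
13.0 mm over 67 years gives 13.0 / 67 ≈ 0.194 mm per year.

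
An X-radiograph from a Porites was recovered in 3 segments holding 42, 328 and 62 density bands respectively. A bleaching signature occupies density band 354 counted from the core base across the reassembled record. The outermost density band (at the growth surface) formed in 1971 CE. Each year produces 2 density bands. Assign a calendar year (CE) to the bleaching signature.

Total density bands = 42 + 328 + 62 = 432.
432 − 354 = 78 density bands lie beyond the bleaching signature toward the growth surface.
78 density bands at 2 per year is 78 / 2 = 39 years.
1971 − 39 = 1932 CE.

1932 CE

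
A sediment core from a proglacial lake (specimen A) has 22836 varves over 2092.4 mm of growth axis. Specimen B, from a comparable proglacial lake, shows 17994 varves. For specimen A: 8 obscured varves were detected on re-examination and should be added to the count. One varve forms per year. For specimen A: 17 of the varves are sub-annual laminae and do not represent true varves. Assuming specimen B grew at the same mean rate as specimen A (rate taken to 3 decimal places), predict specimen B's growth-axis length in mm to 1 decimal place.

Specimen A: true varve count = 22836 − 17 + 8 = 22827.
A: Mean rate = 2092.4 mm / 22827 years ≈ 0.092 mm/year.
B's length ≈ 0.092 × 17994 = 1655.4 mm.

1655.4 mm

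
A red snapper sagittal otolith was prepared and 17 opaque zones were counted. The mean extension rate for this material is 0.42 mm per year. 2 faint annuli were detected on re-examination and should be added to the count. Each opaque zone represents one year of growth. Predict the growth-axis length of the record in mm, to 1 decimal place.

8.0 mm

Correcting the raw count gives 17 + 2 = 19 true opaque zones.
19 years at 0.42 mm/year gives 0.42 × 19 = 8.0 mm.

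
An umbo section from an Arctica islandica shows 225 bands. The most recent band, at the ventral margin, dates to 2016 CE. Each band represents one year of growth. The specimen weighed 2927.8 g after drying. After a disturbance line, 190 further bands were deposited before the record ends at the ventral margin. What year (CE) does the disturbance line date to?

1826 CE

190 bands post-date the disturbance line.
The band at the ventral margin is 2016 CE, so the disturbance line dates to 2016 − 190 = 1826 CE.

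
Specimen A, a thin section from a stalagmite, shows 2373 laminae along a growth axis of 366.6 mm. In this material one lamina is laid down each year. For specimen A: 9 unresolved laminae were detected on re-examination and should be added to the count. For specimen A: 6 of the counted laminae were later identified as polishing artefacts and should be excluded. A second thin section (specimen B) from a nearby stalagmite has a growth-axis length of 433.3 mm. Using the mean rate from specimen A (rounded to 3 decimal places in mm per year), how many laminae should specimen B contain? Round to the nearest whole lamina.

Specimen A: correcting the raw count gives 2373 − 6 + 9 = 2376 true laminae.
A: 366.6 mm over 2376 years gives 366.6 / 2376 ≈ 0.154 mm/yr.
B spans 433.3 / 0.154 = 2813.64 years ≈ 2814 laminae.

2814 laminae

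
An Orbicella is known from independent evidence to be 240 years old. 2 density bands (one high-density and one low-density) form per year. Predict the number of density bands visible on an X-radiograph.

480 density bands

240 years at 2 density bands per year gives 240 × 2 = 480 density bands.
So 480 density bands should be present.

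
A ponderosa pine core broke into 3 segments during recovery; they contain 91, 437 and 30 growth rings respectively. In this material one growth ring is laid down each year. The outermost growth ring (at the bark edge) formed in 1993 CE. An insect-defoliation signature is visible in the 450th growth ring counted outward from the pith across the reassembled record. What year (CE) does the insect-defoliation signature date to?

Total growth rings = 91 + 437 + 30 = 558.
The insect-defoliation signature sits at growth ring 450 from the pith, so 558 − 450 = 108 growth rings formed after it.
Counting back 108 years from 1993 CE places the insect-defoliation signature in 1993 − 108 = 1885 CE.

1885 CE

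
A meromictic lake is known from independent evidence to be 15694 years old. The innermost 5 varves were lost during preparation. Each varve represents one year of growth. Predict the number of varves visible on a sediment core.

At one varve per year, 15694 years correspond to 15694 varves.
Subtracting the 5 varves not captured gives 15694 − 5 = 15689 varves in the record.

15689 varves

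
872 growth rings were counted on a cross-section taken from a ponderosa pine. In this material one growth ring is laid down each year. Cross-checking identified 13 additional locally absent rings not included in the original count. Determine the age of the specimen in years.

885 years

True growth ring count = 872 + 13 = 885.
One growth ring per year makes the duration 885 years.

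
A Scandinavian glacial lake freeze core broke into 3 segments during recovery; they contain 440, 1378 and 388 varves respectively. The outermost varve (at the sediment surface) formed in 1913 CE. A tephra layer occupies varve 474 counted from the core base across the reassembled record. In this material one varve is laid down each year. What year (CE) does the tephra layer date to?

181 CE

Total varves = 440 + 1378 + 388 = 2206.
2206 − 474 = 1732 varves lie beyond the tephra layer toward the sediment surface.
1913 − 1732 = 181 CE.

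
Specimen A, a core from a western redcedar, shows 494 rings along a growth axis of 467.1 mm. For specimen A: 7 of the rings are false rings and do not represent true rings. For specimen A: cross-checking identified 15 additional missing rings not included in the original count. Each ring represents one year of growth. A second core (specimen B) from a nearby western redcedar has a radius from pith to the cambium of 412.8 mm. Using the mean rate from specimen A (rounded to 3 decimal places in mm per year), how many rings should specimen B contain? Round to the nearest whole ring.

Specimen A: correcting the raw count gives 494 − 7 + 15 = 502 true rings.
A: Mean rate = 467.1 mm / 502 years ≈ 0.930 mm/year.
B spans 412.8 / 0.930 = 443.87 years ≈ 444 rings.

444 rings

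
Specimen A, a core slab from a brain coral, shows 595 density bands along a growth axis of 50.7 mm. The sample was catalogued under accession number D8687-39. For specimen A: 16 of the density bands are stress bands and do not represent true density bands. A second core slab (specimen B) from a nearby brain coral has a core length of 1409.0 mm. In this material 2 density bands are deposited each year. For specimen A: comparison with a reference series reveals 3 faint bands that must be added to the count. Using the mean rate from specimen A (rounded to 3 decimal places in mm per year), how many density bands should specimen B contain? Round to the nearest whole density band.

16195 density bands

Specimen A: after corrections the count is 595 − 16 + 3 = 582 density bands.
Specimen A: dividing by 2 density bands per year: 582 / 2 = 291 years.
A: 50.7 mm over 291 years gives 50.7 / 291 ≈ 0.174 mm/yr.
For B, 1409.0 / 0.174 = 8097.70 years; at 2 density bands per year that is 8097.70 × 2 ≈ 16195 density bands.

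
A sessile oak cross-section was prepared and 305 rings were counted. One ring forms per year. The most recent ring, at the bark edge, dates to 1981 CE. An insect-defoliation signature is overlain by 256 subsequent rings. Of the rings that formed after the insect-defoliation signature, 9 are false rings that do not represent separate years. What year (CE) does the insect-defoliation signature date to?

256 rings formed after the insect-defoliation signature.
256 − 9 false = 247 true rings after the insect-defoliation signature.
1981 − 247 = 1734 CE.

1734 CE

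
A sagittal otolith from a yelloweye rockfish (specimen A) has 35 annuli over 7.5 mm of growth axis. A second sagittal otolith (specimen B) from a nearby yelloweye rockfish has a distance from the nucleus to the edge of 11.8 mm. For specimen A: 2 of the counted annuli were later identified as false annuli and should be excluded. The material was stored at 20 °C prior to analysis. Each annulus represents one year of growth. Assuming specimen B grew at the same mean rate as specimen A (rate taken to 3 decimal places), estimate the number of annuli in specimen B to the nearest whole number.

52 annuli

Specimen A: true annulus count = 35 − 2 = 33.
A: Mean rate = 7.5 mm / 33 years ≈ 0.227 mm per year.
B spans 11.8 / 0.227 = 51.98 years ≈ 52 annuli.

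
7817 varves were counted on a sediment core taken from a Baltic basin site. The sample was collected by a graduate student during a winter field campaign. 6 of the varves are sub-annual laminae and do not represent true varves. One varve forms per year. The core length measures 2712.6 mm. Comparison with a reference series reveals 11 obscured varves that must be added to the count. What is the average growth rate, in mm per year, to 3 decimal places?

0.347 mm per year

After corrections the count is 7817 − 6 + 11 = 7822 varves.
Extension rate ≈ 2712.6 / 7822 = 0.347 mm per year.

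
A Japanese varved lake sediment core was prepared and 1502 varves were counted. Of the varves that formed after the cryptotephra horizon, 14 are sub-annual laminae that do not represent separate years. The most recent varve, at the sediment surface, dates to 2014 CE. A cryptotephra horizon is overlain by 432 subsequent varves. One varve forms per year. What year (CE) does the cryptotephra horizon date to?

432 varves post-date the cryptotephra horizon.
Excluding 14 false varves: 432 − 14 = 418.
Counting back 418 years from 2014 CE places the cryptotephra horizon in 2014 − 418 = 1596 CE.

1596 CE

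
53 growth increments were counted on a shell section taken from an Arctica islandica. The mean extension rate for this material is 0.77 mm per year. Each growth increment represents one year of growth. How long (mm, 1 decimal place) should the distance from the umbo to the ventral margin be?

The record spans 53 years at 0.77 mm per year.
Length ≈ 0.77 × 53 = 40.8 mm.

40.8 mm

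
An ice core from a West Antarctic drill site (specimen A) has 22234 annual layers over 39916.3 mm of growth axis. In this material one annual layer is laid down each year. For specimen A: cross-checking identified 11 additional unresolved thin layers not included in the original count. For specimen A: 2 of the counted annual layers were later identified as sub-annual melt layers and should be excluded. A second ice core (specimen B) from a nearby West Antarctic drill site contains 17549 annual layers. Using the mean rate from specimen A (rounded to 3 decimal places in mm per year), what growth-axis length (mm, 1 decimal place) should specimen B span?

Specimen A: true annual layer count = 22234 − 2 + 11 = 22243.
A: Mean rate = 39916.3 mm / 22243 years ≈ 1.795 mm/year.
B's length ≈ 1.795 × 17549 = 31500.5 mm.

31500.5 mm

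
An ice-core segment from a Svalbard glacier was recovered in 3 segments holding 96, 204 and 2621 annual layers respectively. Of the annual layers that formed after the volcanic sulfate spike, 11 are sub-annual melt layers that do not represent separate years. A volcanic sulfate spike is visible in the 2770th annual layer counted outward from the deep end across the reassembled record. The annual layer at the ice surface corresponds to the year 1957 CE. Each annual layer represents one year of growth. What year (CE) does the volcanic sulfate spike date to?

Total annual layers = 96 + 204 + 2621 = 2921.
The volcanic sulfate spike sits at annual layer 2770 from the deep end, so 2921 − 2770 = 151 annual layers formed after it.
Excluding 11 false annual layers: 151 − 11 = 140.
Counting back 140 years from 1957 CE places the volcanic sulfate spike in 1957 − 140 = 1817 CE.

1817 CE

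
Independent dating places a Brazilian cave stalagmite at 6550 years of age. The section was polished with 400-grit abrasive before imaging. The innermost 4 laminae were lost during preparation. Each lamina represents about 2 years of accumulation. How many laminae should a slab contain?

One lamina every 2 years means 6550 / 2 = 3275 laminae.
Subtracting the 4 laminae not captured gives 3275 − 4 = 3271 laminae in the record.

3271 laminae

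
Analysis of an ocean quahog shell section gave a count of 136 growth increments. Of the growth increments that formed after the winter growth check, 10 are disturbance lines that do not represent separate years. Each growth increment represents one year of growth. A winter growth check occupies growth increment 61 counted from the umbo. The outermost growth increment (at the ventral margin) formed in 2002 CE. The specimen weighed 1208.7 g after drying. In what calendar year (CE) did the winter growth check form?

1937 CE

The winter growth check sits at growth increment 61 from the umbo, so 136 − 61 = 75 growth increments formed after it.
Removing the 10 false growth increments leaves 75 − 10 = 65 true growth increments beyond the winter growth check.
2002 − 65 = 1937 CE.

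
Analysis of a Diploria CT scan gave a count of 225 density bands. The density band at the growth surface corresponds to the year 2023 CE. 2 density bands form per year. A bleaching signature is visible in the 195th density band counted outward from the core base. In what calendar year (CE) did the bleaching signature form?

2008 CE

Between density band 195 and the growth surface there are 225 − 195 = 30 density bands.
30 density bands at 2 per year is 30 / 2 = 15 years.
2023 − 15 = 2008 CE.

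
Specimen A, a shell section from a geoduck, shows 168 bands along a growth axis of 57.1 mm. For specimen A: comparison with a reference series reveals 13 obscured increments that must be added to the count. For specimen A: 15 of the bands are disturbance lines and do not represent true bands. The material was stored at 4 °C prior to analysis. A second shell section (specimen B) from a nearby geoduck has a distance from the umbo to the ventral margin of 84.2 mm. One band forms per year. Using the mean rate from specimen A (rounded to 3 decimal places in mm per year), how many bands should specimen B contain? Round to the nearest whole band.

Specimen A: adjusted count: 168 − 15 + 13 = 166 bands.
A: 57.1 mm over 166 years gives 57.1 / 166 ≈ 0.344 mm/yr.
Specimen B: 84.2 mm / 0.344 mm per year = 244.77 years ≈ 245 bands.

245 bands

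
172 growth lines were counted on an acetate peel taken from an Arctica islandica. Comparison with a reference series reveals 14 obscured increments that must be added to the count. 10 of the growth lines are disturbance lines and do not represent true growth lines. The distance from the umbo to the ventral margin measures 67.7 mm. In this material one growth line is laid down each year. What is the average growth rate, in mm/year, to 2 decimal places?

0.38 mm/year

True growth line count = 172 − 10 + 14 = 176.
Mean rate = 67.7 mm / 176 years ≈ 0.38 mm/year.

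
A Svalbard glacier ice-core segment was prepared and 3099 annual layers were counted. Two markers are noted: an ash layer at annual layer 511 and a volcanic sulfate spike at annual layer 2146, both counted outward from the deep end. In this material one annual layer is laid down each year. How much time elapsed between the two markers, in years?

2146 − 511 = 1635 annual layers lie between the two events.
One annual layer per year makes the interval 1635 years.

1635 years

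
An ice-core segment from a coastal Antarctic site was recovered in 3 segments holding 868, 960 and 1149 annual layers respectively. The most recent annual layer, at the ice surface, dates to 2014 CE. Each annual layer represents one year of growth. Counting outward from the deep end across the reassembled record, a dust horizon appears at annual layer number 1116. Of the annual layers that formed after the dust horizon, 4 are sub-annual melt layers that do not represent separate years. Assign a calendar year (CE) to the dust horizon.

157 CE

Total annual layers = 868 + 960 + 1149 = 2977.
The dust horizon sits at annual layer 1116 from the deep end, so 2977 − 1116 = 1861 annual layers formed after it.
Excluding 4 false annual layers: 1861 − 4 = 1857.
The annual layer at the ice surface is 2014 CE, so the dust horizon dates to 2014 − 1857 = 157 CE.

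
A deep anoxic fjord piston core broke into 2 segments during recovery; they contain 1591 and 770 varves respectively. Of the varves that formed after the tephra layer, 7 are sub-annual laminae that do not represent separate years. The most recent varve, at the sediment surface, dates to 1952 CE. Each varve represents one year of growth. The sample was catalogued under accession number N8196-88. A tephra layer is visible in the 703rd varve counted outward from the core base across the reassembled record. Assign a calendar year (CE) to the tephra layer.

Total varves = 1591 + 770 = 2361.
The tephra layer sits at varve 703 from the core base, so 2361 − 703 = 1658 varves formed after it.
Excluding 7 false varves: 1658 − 7 = 1651.
Counting back 1651 years from 1952 CE places the tephra layer in 1952 − 1651 = 301 CE.

301 CE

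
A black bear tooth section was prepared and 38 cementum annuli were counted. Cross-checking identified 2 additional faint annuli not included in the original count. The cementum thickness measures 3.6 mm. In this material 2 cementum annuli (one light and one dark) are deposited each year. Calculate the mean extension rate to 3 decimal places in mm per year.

0.180 mm per year

Correcting the raw count gives 38 + 2 = 40 true cementum annuli.
Dividing by 2 cementum annuli per year: 40 / 2 = 20 years.
Mean rate = 3.6 mm / 20 years ≈ 0.180 mm per year.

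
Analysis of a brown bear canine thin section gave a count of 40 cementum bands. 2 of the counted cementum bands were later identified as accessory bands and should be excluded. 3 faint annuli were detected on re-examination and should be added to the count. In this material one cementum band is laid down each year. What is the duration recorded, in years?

41 years

Correcting the raw count gives 40 − 2 + 3 = 41 true cementum bands.
With a one-to-one cementum band periodicity this is 41 years.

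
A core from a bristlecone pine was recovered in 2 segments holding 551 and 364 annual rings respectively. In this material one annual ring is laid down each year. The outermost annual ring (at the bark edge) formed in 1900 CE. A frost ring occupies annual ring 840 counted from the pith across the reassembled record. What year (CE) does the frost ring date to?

1825 CE

Total annual rings = 551 + 364 = 915.
The frost ring sits at annual ring 840 from the pith, so 915 − 840 = 75 annual rings formed after it.
1900 − 75 = 1825 CE.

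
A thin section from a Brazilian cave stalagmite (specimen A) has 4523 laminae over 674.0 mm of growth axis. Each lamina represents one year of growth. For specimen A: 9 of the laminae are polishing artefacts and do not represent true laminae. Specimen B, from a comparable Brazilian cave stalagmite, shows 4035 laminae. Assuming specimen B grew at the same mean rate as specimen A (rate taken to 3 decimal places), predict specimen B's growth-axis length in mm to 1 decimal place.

Specimen A: after corrections the count is 4523 − 9 = 4514 laminae.
A: Mean rate = 674.0 mm / 4514 years ≈ 0.149 mm/year.
B's length ≈ 0.149 × 4035 = 601.2 mm.

601.2 mm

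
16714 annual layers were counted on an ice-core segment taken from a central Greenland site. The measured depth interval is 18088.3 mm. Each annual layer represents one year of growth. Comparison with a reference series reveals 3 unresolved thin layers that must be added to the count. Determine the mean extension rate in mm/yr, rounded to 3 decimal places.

1.082 mm/yr

True annual layer count = 16714 + 3 = 16717.
Mean rate = 18088.3 mm / 16717 years ≈ 1.082 mm/yr.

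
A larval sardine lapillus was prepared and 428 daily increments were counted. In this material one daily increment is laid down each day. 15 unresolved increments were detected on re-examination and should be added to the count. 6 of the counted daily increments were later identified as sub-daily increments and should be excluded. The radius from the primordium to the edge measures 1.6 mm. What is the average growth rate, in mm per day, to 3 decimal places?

True daily increment count = 428 − 6 + 15 = 437.
Mean rate = 1.6 mm / 437 days ≈ 0.004 mm per day.

0.004 mm per day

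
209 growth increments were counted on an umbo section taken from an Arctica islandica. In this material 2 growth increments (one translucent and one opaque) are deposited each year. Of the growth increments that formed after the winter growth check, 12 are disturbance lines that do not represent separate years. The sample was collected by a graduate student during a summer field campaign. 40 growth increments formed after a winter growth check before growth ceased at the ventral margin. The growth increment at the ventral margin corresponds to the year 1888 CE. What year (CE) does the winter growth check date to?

1874 CE

There are 40 growth increments younger than the winter growth check.
Removing the 12 false growth increments leaves 40 − 12 = 28 true growth increments beyond the winter growth check.
Dividing by 2 growth increments per year: 28 / 2 = 14 years.
1888 − 14 = 1874 CE.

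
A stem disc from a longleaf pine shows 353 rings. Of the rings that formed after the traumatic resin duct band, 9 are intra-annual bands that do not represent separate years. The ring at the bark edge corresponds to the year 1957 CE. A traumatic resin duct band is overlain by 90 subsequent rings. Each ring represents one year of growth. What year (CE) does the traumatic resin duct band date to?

There are 90 rings younger than the traumatic resin duct band.
Excluding 9 false rings: 90 − 9 = 81.
1957 − 81 = 1876 CE.

1876 CE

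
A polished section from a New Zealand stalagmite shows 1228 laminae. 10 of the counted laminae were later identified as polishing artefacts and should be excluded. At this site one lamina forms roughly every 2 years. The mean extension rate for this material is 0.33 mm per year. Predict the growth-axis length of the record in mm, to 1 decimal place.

True lamina count = 1228 − 10 = 1218.
1218 laminae at 2 years each span 1218 × 2 = 2436 years.
2436 years at 0.33 mm/year gives 0.33 × 2436 = 803.9 mm.

803.9 mm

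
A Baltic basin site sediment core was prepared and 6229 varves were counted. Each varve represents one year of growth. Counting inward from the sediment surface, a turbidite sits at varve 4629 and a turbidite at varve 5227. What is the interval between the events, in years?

The two markers are separated by 5227 − 4629 = 598 varves.
At one varve per year, 598 years elapsed between them.

598 years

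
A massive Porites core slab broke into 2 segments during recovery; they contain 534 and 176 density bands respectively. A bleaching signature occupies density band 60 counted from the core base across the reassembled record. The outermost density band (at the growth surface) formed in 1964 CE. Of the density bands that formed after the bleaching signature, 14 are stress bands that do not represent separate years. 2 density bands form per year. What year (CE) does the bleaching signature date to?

1646 CE

Total density bands = 534 + 176 = 710.
The bleaching signature sits at density band 60 from the core base, so 710 − 60 = 650 density bands formed after it.
Excluding 14 false density bands: 650 − 14 = 636.
636 density bands at 2 per year is 636 / 2 = 318 years.
The density band at the growth surface is 1964 CE, so the bleaching signature dates to 1964 − 318 = 1646 CE.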